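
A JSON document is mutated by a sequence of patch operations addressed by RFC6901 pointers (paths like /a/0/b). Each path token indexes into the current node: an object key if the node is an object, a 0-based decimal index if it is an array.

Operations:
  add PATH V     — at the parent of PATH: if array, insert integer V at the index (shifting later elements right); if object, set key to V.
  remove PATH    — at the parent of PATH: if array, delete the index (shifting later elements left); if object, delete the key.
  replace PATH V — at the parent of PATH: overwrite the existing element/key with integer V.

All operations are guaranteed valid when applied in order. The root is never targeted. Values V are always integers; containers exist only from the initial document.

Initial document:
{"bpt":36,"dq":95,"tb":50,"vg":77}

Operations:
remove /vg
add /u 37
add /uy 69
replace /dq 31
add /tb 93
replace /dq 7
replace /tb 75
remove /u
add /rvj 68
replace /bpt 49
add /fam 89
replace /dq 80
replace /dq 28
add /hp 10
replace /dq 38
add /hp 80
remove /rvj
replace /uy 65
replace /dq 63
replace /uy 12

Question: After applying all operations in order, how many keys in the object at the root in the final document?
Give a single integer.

After op 1 (remove /vg): {"bpt":36,"dq":95,"tb":50}
After op 2 (add /u 37): {"bpt":36,"dq":95,"tb":50,"u":37}
After op 3 (add /uy 69): {"bpt":36,"dq":95,"tb":50,"u":37,"uy":69}
After op 4 (replace /dq 31): {"bpt":36,"dq":31,"tb":50,"u":37,"uy":69}
After op 5 (add /tb 93): {"bpt":36,"dq":31,"tb":93,"u":37,"uy":69}
After op 6 (replace /dq 7): {"bpt":36,"dq":7,"tb":93,"u":37,"uy":69}
After op 7 (replace /tb 75): {"bpt":36,"dq":7,"tb":75,"u":37,"uy":69}
After op 8 (remove /u): {"bpt":36,"dq":7,"tb":75,"uy":69}
After op 9 (add /rvj 68): {"bpt":36,"dq":7,"rvj":68,"tb":75,"uy":69}
After op 10 (replace /bpt 49): {"bpt":49,"dq":7,"rvj":68,"tb":75,"uy":69}
After op 11 (add /fam 89): {"bpt":49,"dq":7,"fam":89,"rvj":68,"tb":75,"uy":69}
After op 12 (replace /dq 80): {"bpt":49,"dq":80,"fam":89,"rvj":68,"tb":75,"uy":69}
After op 13 (replace /dq 28): {"bpt":49,"dq":28,"fam":89,"rvj":68,"tb":75,"uy":69}
After op 14 (add /hp 10): {"bpt":49,"dq":28,"fam":89,"hp":10,"rvj":68,"tb":75,"uy":69}
After op 15 (replace /dq 38): {"bpt":49,"dq":38,"fam":89,"hp":10,"rvj":68,"tb":75,"uy":69}
After op 16 (add /hp 80): {"bpt":49,"dq":38,"fam":89,"hp":80,"rvj":68,"tb":75,"uy":69}
After op 17 (remove /rvj): {"bpt":49,"dq":38,"fam":89,"hp":80,"tb":75,"uy":69}
After op 18 (replace /uy 65): {"bpt":49,"dq":38,"fam":89,"hp":80,"tb":75,"uy":65}
After op 19 (replace /dq 63): {"bpt":49,"dq":63,"fam":89,"hp":80,"tb":75,"uy":65}
After op 20 (replace /uy 12): {"bpt":49,"dq":63,"fam":89,"hp":80,"tb":75,"uy":12}
Size at the root: 6

Answer: 6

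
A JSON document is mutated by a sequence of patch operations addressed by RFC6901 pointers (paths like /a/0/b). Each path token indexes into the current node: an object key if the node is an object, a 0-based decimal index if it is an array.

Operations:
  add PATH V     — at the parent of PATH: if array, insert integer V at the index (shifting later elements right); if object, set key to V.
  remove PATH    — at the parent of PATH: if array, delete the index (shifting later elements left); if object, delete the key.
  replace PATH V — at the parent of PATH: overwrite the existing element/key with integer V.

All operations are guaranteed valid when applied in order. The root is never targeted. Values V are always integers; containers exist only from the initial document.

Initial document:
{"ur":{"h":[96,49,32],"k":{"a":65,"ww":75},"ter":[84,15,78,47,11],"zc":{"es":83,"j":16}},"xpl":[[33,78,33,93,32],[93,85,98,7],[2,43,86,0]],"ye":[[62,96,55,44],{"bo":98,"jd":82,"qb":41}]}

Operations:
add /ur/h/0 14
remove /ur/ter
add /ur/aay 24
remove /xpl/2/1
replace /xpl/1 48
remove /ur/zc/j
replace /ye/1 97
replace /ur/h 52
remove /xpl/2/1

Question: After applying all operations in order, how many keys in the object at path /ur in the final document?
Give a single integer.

Answer: 4

Derivation:
After op 1 (add /ur/h/0 14): {"ur":{"h":[14,96,49,32],"k":{"a":65,"ww":75},"ter":[84,15,78,47,11],"zc":{"es":83,"j":16}},"xpl":[[33,78,33,93,32],[93,85,98,7],[2,43,86,0]],"ye":[[62,96,55,44],{"bo":98,"jd":82,"qb":41}]}
After op 2 (remove /ur/ter): {"ur":{"h":[14,96,49,32],"k":{"a":65,"ww":75},"zc":{"es":83,"j":16}},"xpl":[[33,78,33,93,32],[93,85,98,7],[2,43,86,0]],"ye":[[62,96,55,44],{"bo":98,"jd":82,"qb":41}]}
After op 3 (add /ur/aay 24): {"ur":{"aay":24,"h":[14,96,49,32],"k":{"a":65,"ww":75},"zc":{"es":83,"j":16}},"xpl":[[33,78,33,93,32],[93,85,98,7],[2,43,86,0]],"ye":[[62,96,55,44],{"bo":98,"jd":82,"qb":41}]}
After op 4 (remove /xpl/2/1): {"ur":{"aay":24,"h":[14,96,49,32],"k":{"a":65,"ww":75},"zc":{"es":83,"j":16}},"xpl":[[33,78,33,93,32],[93,85,98,7],[2,86,0]],"ye":[[62,96,55,44],{"bo":98,"jd":82,"qb":41}]}
After op 5 (replace /xpl/1 48): {"ur":{"aay":24,"h":[14,96,49,32],"k":{"a":65,"ww":75},"zc":{"es":83,"j":16}},"xpl":[[33,78,33,93,32],48,[2,86,0]],"ye":[[62,96,55,44],{"bo":98,"jd":82,"qb":41}]}
After op 6 (remove /ur/zc/j): {"ur":{"aay":24,"h":[14,96,49,32],"k":{"a":65,"ww":75},"zc":{"es":83}},"xpl":[[33,78,33,93,32],48,[2,86,0]],"ye":[[62,96,55,44],{"bo":98,"jd":82,"qb":41}]}
After op 7 (replace /ye/1 97): {"ur":{"aay":24,"h":[14,96,49,32],"k":{"a":65,"ww":75},"zc":{"es":83}},"xpl":[[33,78,33,93,32],48,[2,86,0]],"ye":[[62,96,55,44],97]}
After op 8 (replace /ur/h 52): {"ur":{"aay":24,"h":52,"k":{"a":65,"ww":75},"zc":{"es":83}},"xpl":[[33,78,33,93,32],48,[2,86,0]],"ye":[[62,96,55,44],97]}
After op 9 (remove /xpl/2/1): {"ur":{"aay":24,"h":52,"k":{"a":65,"ww":75},"zc":{"es":83}},"xpl":[[33,78,33,93,32],48,[2,0]],"ye":[[62,96,55,44],97]}
Size at path /ur: 4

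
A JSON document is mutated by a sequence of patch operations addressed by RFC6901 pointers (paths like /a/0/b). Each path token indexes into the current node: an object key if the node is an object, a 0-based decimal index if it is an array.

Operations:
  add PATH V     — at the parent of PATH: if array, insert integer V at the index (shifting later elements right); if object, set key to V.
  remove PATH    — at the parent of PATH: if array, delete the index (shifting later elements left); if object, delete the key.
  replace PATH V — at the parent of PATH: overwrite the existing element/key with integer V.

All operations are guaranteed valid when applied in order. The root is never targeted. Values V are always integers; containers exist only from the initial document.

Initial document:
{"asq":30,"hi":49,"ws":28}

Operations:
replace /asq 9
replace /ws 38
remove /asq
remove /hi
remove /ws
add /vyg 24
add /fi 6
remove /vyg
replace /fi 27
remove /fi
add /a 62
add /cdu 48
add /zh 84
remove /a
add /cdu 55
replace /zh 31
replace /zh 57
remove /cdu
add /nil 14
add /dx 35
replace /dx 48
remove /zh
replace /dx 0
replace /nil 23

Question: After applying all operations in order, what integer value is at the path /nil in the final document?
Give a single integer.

Answer: 23

Derivation:
After op 1 (replace /asq 9): {"asq":9,"hi":49,"ws":28}
After op 2 (replace /ws 38): {"asq":9,"hi":49,"ws":38}
After op 3 (remove /asq): {"hi":49,"ws":38}
After op 4 (remove /hi): {"ws":38}
After op 5 (remove /ws): {}
After op 6 (add /vyg 24): {"vyg":24}
After op 7 (add /fi 6): {"fi":6,"vyg":24}
After op 8 (remove /vyg): {"fi":6}
After op 9 (replace /fi 27): {"fi":27}
After op 10 (remove /fi): {}
After op 11 (add /a 62): {"a":62}
After op 12 (add /cdu 48): {"a":62,"cdu":48}
After op 13 (add /zh 84): {"a":62,"cdu":48,"zh":84}
After op 14 (remove /a): {"cdu":48,"zh":84}
After op 15 (add /cdu 55): {"cdu":55,"zh":84}
After op 16 (replace /zh 31): {"cdu":55,"zh":31}
After op 17 (replace /zh 57): {"cdu":55,"zh":57}
After op 18 (remove /cdu): {"zh":57}
After op 19 (add /nil 14): {"nil":14,"zh":57}
After op 20 (add /dx 35): {"dx":35,"nil":14,"zh":57}
After op 21 (replace /dx 48): {"dx":48,"nil":14,"zh":57}
After op 22 (remove /zh): {"dx":48,"nil":14}
After op 23 (replace /dx 0): {"dx":0,"nil":14}
After op 24 (replace /nil 23): {"dx":0,"nil":23}
Value at /nil: 23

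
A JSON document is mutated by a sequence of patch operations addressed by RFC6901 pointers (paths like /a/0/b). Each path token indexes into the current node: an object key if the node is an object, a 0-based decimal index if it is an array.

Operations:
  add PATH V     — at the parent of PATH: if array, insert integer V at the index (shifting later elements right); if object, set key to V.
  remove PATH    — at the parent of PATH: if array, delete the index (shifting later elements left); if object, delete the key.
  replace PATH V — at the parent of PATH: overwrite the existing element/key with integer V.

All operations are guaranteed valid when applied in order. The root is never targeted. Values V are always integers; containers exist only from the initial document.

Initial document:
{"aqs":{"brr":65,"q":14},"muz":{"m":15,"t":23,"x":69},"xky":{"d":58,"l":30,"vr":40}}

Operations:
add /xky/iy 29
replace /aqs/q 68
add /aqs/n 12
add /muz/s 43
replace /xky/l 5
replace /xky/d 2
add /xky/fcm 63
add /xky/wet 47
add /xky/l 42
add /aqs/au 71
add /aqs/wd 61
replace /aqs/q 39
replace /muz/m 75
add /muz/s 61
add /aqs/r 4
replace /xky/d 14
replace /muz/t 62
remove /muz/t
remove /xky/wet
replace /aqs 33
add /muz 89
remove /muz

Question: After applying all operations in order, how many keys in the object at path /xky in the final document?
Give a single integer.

Answer: 5

Derivation:
After op 1 (add /xky/iy 29): {"aqs":{"brr":65,"q":14},"muz":{"m":15,"t":23,"x":69},"xky":{"d":58,"iy":29,"l":30,"vr":40}}
After op 2 (replace /aqs/q 68): {"aqs":{"brr":65,"q":68},"muz":{"m":15,"t":23,"x":69},"xky":{"d":58,"iy":29,"l":30,"vr":40}}
After op 3 (add /aqs/n 12): {"aqs":{"brr":65,"n":12,"q":68},"muz":{"m":15,"t":23,"x":69},"xky":{"d":58,"iy":29,"l":30,"vr":40}}
After op 4 (add /muz/s 43): {"aqs":{"brr":65,"n":12,"q":68},"muz":{"m":15,"s":43,"t":23,"x":69},"xky":{"d":58,"iy":29,"l":30,"vr":40}}
After op 5 (replace /xky/l 5): {"aqs":{"brr":65,"n":12,"q":68},"muz":{"m":15,"s":43,"t":23,"x":69},"xky":{"d":58,"iy":29,"l":5,"vr":40}}
After op 6 (replace /xky/d 2): {"aqs":{"brr":65,"n":12,"q":68},"muz":{"m":15,"s":43,"t":23,"x":69},"xky":{"d":2,"iy":29,"l":5,"vr":40}}
After op 7 (add /xky/fcm 63): {"aqs":{"brr":65,"n":12,"q":68},"muz":{"m":15,"s":43,"t":23,"x":69},"xky":{"d":2,"fcm":63,"iy":29,"l":5,"vr":40}}
After op 8 (add /xky/wet 47): {"aqs":{"brr":65,"n":12,"q":68},"muz":{"m":15,"s":43,"t":23,"x":69},"xky":{"d":2,"fcm":63,"iy":29,"l":5,"vr":40,"wet":47}}
After op 9 (add /xky/l 42): {"aqs":{"brr":65,"n":12,"q":68},"muz":{"m":15,"s":43,"t":23,"x":69},"xky":{"d":2,"fcm":63,"iy":29,"l":42,"vr":40,"wet":47}}
After op 10 (add /aqs/au 71): {"aqs":{"au":71,"brr":65,"n":12,"q":68},"muz":{"m":15,"s":43,"t":23,"x":69},"xky":{"d":2,"fcm":63,"iy":29,"l":42,"vr":40,"wet":47}}
After op 11 (add /aqs/wd 61): {"aqs":{"au":71,"brr":65,"n":12,"q":68,"wd":61},"muz":{"m":15,"s":43,"t":23,"x":69},"xky":{"d":2,"fcm":63,"iy":29,"l":42,"vr":40,"wet":47}}
After op 12 (replace /aqs/q 39): {"aqs":{"au":71,"brr":65,"n":12,"q":39,"wd":61},"muz":{"m":15,"s":43,"t":23,"x":69},"xky":{"d":2,"fcm":63,"iy":29,"l":42,"vr":40,"wet":47}}
After op 13 (replace /muz/m 75): {"aqs":{"au":71,"brr":65,"n":12,"q":39,"wd":61},"muz":{"m":75,"s":43,"t":23,"x":69},"xky":{"d":2,"fcm":63,"iy":29,"l":42,"vr":40,"wet":47}}
After op 14 (add /muz/s 61): {"aqs":{"au":71,"brr":65,"n":12,"q":39,"wd":61},"muz":{"m":75,"s":61,"t":23,"x":69},"xky":{"d":2,"fcm":63,"iy":29,"l":42,"vr":40,"wet":47}}
After op 15 (add /aqs/r 4): {"aqs":{"au":71,"brr":65,"n":12,"q":39,"r":4,"wd":61},"muz":{"m":75,"s":61,"t":23,"x":69},"xky":{"d":2,"fcm":63,"iy":29,"l":42,"vr":40,"wet":47}}
After op 16 (replace /xky/d 14): {"aqs":{"au":71,"brr":65,"n":12,"q":39,"r":4,"wd":61},"muz":{"m":75,"s":61,"t":23,"x":69},"xky":{"d":14,"fcm":63,"iy":29,"l":42,"vr":40,"wet":47}}
After op 17 (replace /muz/t 62): {"aqs":{"au":71,"brr":65,"n":12,"q":39,"r":4,"wd":61},"muz":{"m":75,"s":61,"t":62,"x":69},"xky":{"d":14,"fcm":63,"iy":29,"l":42,"vr":40,"wet":47}}
After op 18 (remove /muz/t): {"aqs":{"au":71,"brr":65,"n":12,"q":39,"r":4,"wd":61},"muz":{"m":75,"s":61,"x":69},"xky":{"d":14,"fcm":63,"iy":29,"l":42,"vr":40,"wet":47}}
After op 19 (remove /xky/wet): {"aqs":{"au":71,"brr":65,"n":12,"q":39,"r":4,"wd":61},"muz":{"m":75,"s":61,"x":69},"xky":{"d":14,"fcm":63,"iy":29,"l":42,"vr":40}}
After op 20 (replace /aqs 33): {"aqs":33,"muz":{"m":75,"s":61,"x":69},"xky":{"d":14,"fcm":63,"iy":29,"l":42,"vr":40}}
After op 21 (add /muz 89): {"aqs":33,"muz":89,"xky":{"d":14,"fcm":63,"iy":29,"l":42,"vr":40}}
After op 22 (remove /muz): {"aqs":33,"xky":{"d":14,"fcm":63,"iy":29,"l":42,"vr":40}}
Size at path /xky: 5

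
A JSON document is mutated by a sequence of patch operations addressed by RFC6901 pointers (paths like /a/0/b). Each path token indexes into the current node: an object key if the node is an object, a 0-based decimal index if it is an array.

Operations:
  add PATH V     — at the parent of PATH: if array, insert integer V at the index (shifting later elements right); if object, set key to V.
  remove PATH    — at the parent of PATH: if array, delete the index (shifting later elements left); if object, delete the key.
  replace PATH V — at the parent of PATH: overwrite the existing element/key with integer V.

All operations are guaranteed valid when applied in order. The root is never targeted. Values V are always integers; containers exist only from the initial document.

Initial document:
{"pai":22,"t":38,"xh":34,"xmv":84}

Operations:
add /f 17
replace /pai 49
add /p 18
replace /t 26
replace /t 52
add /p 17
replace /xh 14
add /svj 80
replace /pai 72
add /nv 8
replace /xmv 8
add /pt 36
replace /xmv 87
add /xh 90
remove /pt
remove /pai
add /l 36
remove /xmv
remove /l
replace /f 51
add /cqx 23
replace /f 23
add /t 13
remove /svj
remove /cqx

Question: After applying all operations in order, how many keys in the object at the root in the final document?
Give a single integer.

After op 1 (add /f 17): {"f":17,"pai":22,"t":38,"xh":34,"xmv":84}
After op 2 (replace /pai 49): {"f":17,"pai":49,"t":38,"xh":34,"xmv":84}
After op 3 (add /p 18): {"f":17,"p":18,"pai":49,"t":38,"xh":34,"xmv":84}
After op 4 (replace /t 26): {"f":17,"p":18,"pai":49,"t":26,"xh":34,"xmv":84}
After op 5 (replace /t 52): {"f":17,"p":18,"pai":49,"t":52,"xh":34,"xmv":84}
After op 6 (add /p 17): {"f":17,"p":17,"pai":49,"t":52,"xh":34,"xmv":84}
After op 7 (replace /xh 14): {"f":17,"p":17,"pai":49,"t":52,"xh":14,"xmv":84}
After op 8 (add /svj 80): {"f":17,"p":17,"pai":49,"svj":80,"t":52,"xh":14,"xmv":84}
After op 9 (replace /pai 72): {"f":17,"p":17,"pai":72,"svj":80,"t":52,"xh":14,"xmv":84}
After op 10 (add /nv 8): {"f":17,"nv":8,"p":17,"pai":72,"svj":80,"t":52,"xh":14,"xmv":84}
After op 11 (replace /xmv 8): {"f":17,"nv":8,"p":17,"pai":72,"svj":80,"t":52,"xh":14,"xmv":8}
After op 12 (add /pt 36): {"f":17,"nv":8,"p":17,"pai":72,"pt":36,"svj":80,"t":52,"xh":14,"xmv":8}
After op 13 (replace /xmv 87): {"f":17,"nv":8,"p":17,"pai":72,"pt":36,"svj":80,"t":52,"xh":14,"xmv":87}
After op 14 (add /xh 90): {"f":17,"nv":8,"p":17,"pai":72,"pt":36,"svj":80,"t":52,"xh":90,"xmv":87}
After op 15 (remove /pt): {"f":17,"nv":8,"p":17,"pai":72,"svj":80,"t":52,"xh":90,"xmv":87}
After op 16 (remove /pai): {"f":17,"nv":8,"p":17,"svj":80,"t":52,"xh":90,"xmv":87}
After op 17 (add /l 36): {"f":17,"l":36,"nv":8,"p":17,"svj":80,"t":52,"xh":90,"xmv":87}
After op 18 (remove /xmv): {"f":17,"l":36,"nv":8,"p":17,"svj":80,"t":52,"xh":90}
After op 19 (remove /l): {"f":17,"nv":8,"p":17,"svj":80,"t":52,"xh":90}
After op 20 (replace /f 51): {"f":51,"nv":8,"p":17,"svj":80,"t":52,"xh":90}
After op 21 (add /cqx 23): {"cqx":23,"f":51,"nv":8,"p":17,"svj":80,"t":52,"xh":90}
After op 22 (replace /f 23): {"cqx":23,"f":23,"nv":8,"p":17,"svj":80,"t":52,"xh":90}
After op 23 (add /t 13): {"cqx":23,"f":23,"nv":8,"p":17,"svj":80,"t":13,"xh":90}
After op 24 (remove /svj): {"cqx":23,"f":23,"nv":8,"p":17,"t":13,"xh":90}
After op 25 (remove /cqx): {"f":23,"nv":8,"p":17,"t":13,"xh":90}
Size at the root: 5

Answer: 5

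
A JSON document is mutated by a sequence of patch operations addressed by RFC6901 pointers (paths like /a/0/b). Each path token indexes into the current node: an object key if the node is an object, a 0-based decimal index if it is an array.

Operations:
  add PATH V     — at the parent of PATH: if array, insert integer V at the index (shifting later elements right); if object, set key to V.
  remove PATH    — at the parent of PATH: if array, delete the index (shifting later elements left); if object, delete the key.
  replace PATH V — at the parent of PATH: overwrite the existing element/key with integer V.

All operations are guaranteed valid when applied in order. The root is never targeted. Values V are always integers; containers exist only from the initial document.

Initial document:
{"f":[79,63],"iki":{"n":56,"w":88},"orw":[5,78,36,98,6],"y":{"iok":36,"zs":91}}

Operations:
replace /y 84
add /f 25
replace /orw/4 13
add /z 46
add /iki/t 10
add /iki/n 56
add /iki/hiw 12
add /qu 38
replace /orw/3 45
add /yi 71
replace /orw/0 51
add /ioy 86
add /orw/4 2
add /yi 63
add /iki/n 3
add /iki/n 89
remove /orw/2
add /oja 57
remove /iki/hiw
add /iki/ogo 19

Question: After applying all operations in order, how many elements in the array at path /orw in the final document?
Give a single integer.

After op 1 (replace /y 84): {"f":[79,63],"iki":{"n":56,"w":88},"orw":[5,78,36,98,6],"y":84}
After op 2 (add /f 25): {"f":25,"iki":{"n":56,"w":88},"orw":[5,78,36,98,6],"y":84}
After op 3 (replace /orw/4 13): {"f":25,"iki":{"n":56,"w":88},"orw":[5,78,36,98,13],"y":84}
After op 4 (add /z 46): {"f":25,"iki":{"n":56,"w":88},"orw":[5,78,36,98,13],"y":84,"z":46}
After op 5 (add /iki/t 10): {"f":25,"iki":{"n":56,"t":10,"w":88},"orw":[5,78,36,98,13],"y":84,"z":46}
After op 6 (add /iki/n 56): {"f":25,"iki":{"n":56,"t":10,"w":88},"orw":[5,78,36,98,13],"y":84,"z":46}
After op 7 (add /iki/hiw 12): {"f":25,"iki":{"hiw":12,"n":56,"t":10,"w":88},"orw":[5,78,36,98,13],"y":84,"z":46}
After op 8 (add /qu 38): {"f":25,"iki":{"hiw":12,"n":56,"t":10,"w":88},"orw":[5,78,36,98,13],"qu":38,"y":84,"z":46}
After op 9 (replace /orw/3 45): {"f":25,"iki":{"hiw":12,"n":56,"t":10,"w":88},"orw":[5,78,36,45,13],"qu":38,"y":84,"z":46}
After op 10 (add /yi 71): {"f":25,"iki":{"hiw":12,"n":56,"t":10,"w":88},"orw":[5,78,36,45,13],"qu":38,"y":84,"yi":71,"z":46}
After op 11 (replace /orw/0 51): {"f":25,"iki":{"hiw":12,"n":56,"t":10,"w":88},"orw":[51,78,36,45,13],"qu":38,"y":84,"yi":71,"z":46}
After op 12 (add /ioy 86): {"f":25,"iki":{"hiw":12,"n":56,"t":10,"w":88},"ioy":86,"orw":[51,78,36,45,13],"qu":38,"y":84,"yi":71,"z":46}
After op 13 (add /orw/4 2): {"f":25,"iki":{"hiw":12,"n":56,"t":10,"w":88},"ioy":86,"orw":[51,78,36,45,2,13],"qu":38,"y":84,"yi":71,"z":46}
After op 14 (add /yi 63): {"f":25,"iki":{"hiw":12,"n":56,"t":10,"w":88},"ioy":86,"orw":[51,78,36,45,2,13],"qu":38,"y":84,"yi":63,"z":46}
After op 15 (add /iki/n 3): {"f":25,"iki":{"hiw":12,"n":3,"t":10,"w":88},"ioy":86,"orw":[51,78,36,45,2,13],"qu":38,"y":84,"yi":63,"z":46}
After op 16 (add /iki/n 89): {"f":25,"iki":{"hiw":12,"n":89,"t":10,"w":88},"ioy":86,"orw":[51,78,36,45,2,13],"qu":38,"y":84,"yi":63,"z":46}
After op 17 (remove /orw/2): {"f":25,"iki":{"hiw":12,"n":89,"t":10,"w":88},"ioy":86,"orw":[51,78,45,2,13],"qu":38,"y":84,"yi":63,"z":46}
After op 18 (add /oja 57): {"f":25,"iki":{"hiw":12,"n":89,"t":10,"w":88},"ioy":86,"oja":57,"orw":[51,78,45,2,13],"qu":38,"y":84,"yi":63,"z":46}
After op 19 (remove /iki/hiw): {"f":25,"iki":{"n":89,"t":10,"w":88},"ioy":86,"oja":57,"orw":[51,78,45,2,13],"qu":38,"y":84,"yi":63,"z":46}
After op 20 (add /iki/ogo 19): {"f":25,"iki":{"n":89,"ogo":19,"t":10,"w":88},"ioy":86,"oja":57,"orw":[51,78,45,2,13],"qu":38,"y":84,"yi":63,"z":46}
Size at path /orw: 5

Answer: 5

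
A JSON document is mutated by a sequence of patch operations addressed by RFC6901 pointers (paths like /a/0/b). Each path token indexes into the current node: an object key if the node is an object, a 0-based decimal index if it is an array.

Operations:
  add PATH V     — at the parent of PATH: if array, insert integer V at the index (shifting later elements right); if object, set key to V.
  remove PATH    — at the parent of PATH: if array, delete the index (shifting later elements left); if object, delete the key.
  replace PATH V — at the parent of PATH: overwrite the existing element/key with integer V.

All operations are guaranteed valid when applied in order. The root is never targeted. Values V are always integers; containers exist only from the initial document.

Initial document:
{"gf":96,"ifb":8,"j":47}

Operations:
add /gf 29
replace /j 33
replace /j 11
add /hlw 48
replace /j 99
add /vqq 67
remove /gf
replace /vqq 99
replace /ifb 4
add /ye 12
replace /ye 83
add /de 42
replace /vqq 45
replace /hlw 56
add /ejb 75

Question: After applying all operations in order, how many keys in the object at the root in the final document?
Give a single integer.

After op 1 (add /gf 29): {"gf":29,"ifb":8,"j":47}
After op 2 (replace /j 33): {"gf":29,"ifb":8,"j":33}
After op 3 (replace /j 11): {"gf":29,"ifb":8,"j":11}
After op 4 (add /hlw 48): {"gf":29,"hlw":48,"ifb":8,"j":11}
After op 5 (replace /j 99): {"gf":29,"hlw":48,"ifb":8,"j":99}
After op 6 (add /vqq 67): {"gf":29,"hlw":48,"ifb":8,"j":99,"vqq":67}
After op 7 (remove /gf): {"hlw":48,"ifb":8,"j":99,"vqq":67}
After op 8 (replace /vqq 99): {"hlw":48,"ifb":8,"j":99,"vqq":99}
After op 9 (replace /ifb 4): {"hlw":48,"ifb":4,"j":99,"vqq":99}
After op 10 (add /ye 12): {"hlw":48,"ifb":4,"j":99,"vqq":99,"ye":12}
After op 11 (replace /ye 83): {"hlw":48,"ifb":4,"j":99,"vqq":99,"ye":83}
After op 12 (add /de 42): {"de":42,"hlw":48,"ifb":4,"j":99,"vqq":99,"ye":83}
After op 13 (replace /vqq 45): {"de":42,"hlw":48,"ifb":4,"j":99,"vqq":45,"ye":83}
After op 14 (replace /hlw 56): {"de":42,"hlw":56,"ifb":4,"j":99,"vqq":45,"ye":83}
After op 15 (add /ejb 75): {"de":42,"ejb":75,"hlw":56,"ifb":4,"j":99,"vqq":45,"ye":83}
Size at the root: 7

Answer: 7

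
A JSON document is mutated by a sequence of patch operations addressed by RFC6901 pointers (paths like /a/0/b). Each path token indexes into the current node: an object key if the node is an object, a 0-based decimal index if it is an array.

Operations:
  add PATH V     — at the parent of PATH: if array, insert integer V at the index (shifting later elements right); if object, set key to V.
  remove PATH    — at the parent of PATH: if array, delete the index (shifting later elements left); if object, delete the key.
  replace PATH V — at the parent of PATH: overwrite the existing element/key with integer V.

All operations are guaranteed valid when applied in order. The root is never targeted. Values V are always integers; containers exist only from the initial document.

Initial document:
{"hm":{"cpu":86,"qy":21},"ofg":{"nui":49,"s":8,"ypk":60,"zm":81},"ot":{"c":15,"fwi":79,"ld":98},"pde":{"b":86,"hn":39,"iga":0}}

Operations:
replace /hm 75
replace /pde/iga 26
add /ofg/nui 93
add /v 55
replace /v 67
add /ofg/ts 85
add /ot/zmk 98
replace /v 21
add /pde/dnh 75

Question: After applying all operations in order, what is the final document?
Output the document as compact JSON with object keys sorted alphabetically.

Answer: {"hm":75,"ofg":{"nui":93,"s":8,"ts":85,"ypk":60,"zm":81},"ot":{"c":15,"fwi":79,"ld":98,"zmk":98},"pde":{"b":86,"dnh":75,"hn":39,"iga":26},"v":21}

Derivation:
After op 1 (replace /hm 75): {"hm":75,"ofg":{"nui":49,"s":8,"ypk":60,"zm":81},"ot":{"c":15,"fwi":79,"ld":98},"pde":{"b":86,"hn":39,"iga":0}}
After op 2 (replace /pde/iga 26): {"hm":75,"ofg":{"nui":49,"s":8,"ypk":60,"zm":81},"ot":{"c":15,"fwi":79,"ld":98},"pde":{"b":86,"hn":39,"iga":26}}
After op 3 (add /ofg/nui 93): {"hm":75,"ofg":{"nui":93,"s":8,"ypk":60,"zm":81},"ot":{"c":15,"fwi":79,"ld":98},"pde":{"b":86,"hn":39,"iga":26}}
After op 4 (add /v 55): {"hm":75,"ofg":{"nui":93,"s":8,"ypk":60,"zm":81},"ot":{"c":15,"fwi":79,"ld":98},"pde":{"b":86,"hn":39,"iga":26},"v":55}
After op 5 (replace /v 67): {"hm":75,"ofg":{"nui":93,"s":8,"ypk":60,"zm":81},"ot":{"c":15,"fwi":79,"ld":98},"pde":{"b":86,"hn":39,"iga":26},"v":67}
After op 6 (add /ofg/ts 85): {"hm":75,"ofg":{"nui":93,"s":8,"ts":85,"ypk":60,"zm":81},"ot":{"c":15,"fwi":79,"ld":98},"pde":{"b":86,"hn":39,"iga":26},"v":67}
After op 7 (add /ot/zmk 98): {"hm":75,"ofg":{"nui":93,"s":8,"ts":85,"ypk":60,"zm":81},"ot":{"c":15,"fwi":79,"ld":98,"zmk":98},"pde":{"b":86,"hn":39,"iga":26},"v":67}
After op 8 (replace /v 21): {"hm":75,"ofg":{"nui":93,"s":8,"ts":85,"ypk":60,"zm":81},"ot":{"c":15,"fwi":79,"ld":98,"zmk":98},"pde":{"b":86,"hn":39,"iga":26},"v":21}
After op 9 (add /pde/dnh 75): {"hm":75,"ofg":{"nui":93,"s":8,"ts":85,"ypk":60,"zm":81},"ot":{"c":15,"fwi":79,"ld":98,"zmk":98},"pde":{"b":86,"dnh":75,"hn":39,"iga":26},"v":21}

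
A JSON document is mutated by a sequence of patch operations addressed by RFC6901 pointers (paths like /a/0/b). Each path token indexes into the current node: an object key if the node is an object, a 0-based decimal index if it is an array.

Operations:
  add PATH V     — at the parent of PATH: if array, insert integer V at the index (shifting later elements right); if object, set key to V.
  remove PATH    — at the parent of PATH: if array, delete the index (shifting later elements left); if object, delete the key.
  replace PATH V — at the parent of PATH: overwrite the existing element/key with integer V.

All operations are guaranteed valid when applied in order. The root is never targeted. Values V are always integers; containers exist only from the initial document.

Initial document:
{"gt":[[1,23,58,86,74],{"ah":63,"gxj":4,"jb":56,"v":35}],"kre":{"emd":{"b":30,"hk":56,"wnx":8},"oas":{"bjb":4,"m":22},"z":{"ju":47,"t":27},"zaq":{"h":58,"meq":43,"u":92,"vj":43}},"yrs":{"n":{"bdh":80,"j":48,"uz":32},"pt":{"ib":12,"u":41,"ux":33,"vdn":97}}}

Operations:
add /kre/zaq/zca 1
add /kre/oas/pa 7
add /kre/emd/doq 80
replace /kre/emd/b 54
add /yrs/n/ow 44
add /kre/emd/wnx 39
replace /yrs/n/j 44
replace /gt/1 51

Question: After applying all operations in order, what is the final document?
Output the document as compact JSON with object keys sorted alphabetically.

Answer: {"gt":[[1,23,58,86,74],51],"kre":{"emd":{"b":54,"doq":80,"hk":56,"wnx":39},"oas":{"bjb":4,"m":22,"pa":7},"z":{"ju":47,"t":27},"zaq":{"h":58,"meq":43,"u":92,"vj":43,"zca":1}},"yrs":{"n":{"bdh":80,"j":44,"ow":44,"uz":32},"pt":{"ib":12,"u":41,"ux":33,"vdn":97}}}

Derivation:
After op 1 (add /kre/zaq/zca 1): {"gt":[[1,23,58,86,74],{"ah":63,"gxj":4,"jb":56,"v":35}],"kre":{"emd":{"b":30,"hk":56,"wnx":8},"oas":{"bjb":4,"m":22},"z":{"ju":47,"t":27},"zaq":{"h":58,"meq":43,"u":92,"vj":43,"zca":1}},"yrs":{"n":{"bdh":80,"j":48,"uz":32},"pt":{"ib":12,"u":41,"ux":33,"vdn":97}}}
After op 2 (add /kre/oas/pa 7): {"gt":[[1,23,58,86,74],{"ah":63,"gxj":4,"jb":56,"v":35}],"kre":{"emd":{"b":30,"hk":56,"wnx":8},"oas":{"bjb":4,"m":22,"pa":7},"z":{"ju":47,"t":27},"zaq":{"h":58,"meq":43,"u":92,"vj":43,"zca":1}},"yrs":{"n":{"bdh":80,"j":48,"uz":32},"pt":{"ib":12,"u":41,"ux":33,"vdn":97}}}
After op 3 (add /kre/emd/doq 80): {"gt":[[1,23,58,86,74],{"ah":63,"gxj":4,"jb":56,"v":35}],"kre":{"emd":{"b":30,"doq":80,"hk":56,"wnx":8},"oas":{"bjb":4,"m":22,"pa":7},"z":{"ju":47,"t":27},"zaq":{"h":58,"meq":43,"u":92,"vj":43,"zca":1}},"yrs":{"n":{"bdh":80,"j":48,"uz":32},"pt":{"ib":12,"u":41,"ux":33,"vdn":97}}}
After op 4 (replace /kre/emd/b 54): {"gt":[[1,23,58,86,74],{"ah":63,"gxj":4,"jb":56,"v":35}],"kre":{"emd":{"b":54,"doq":80,"hk":56,"wnx":8},"oas":{"bjb":4,"m":22,"pa":7},"z":{"ju":47,"t":27},"zaq":{"h":58,"meq":43,"u":92,"vj":43,"zca":1}},"yrs":{"n":{"bdh":80,"j":48,"uz":32},"pt":{"ib":12,"u":41,"ux":33,"vdn":97}}}
After op 5 (add /yrs/n/ow 44): {"gt":[[1,23,58,86,74],{"ah":63,"gxj":4,"jb":56,"v":35}],"kre":{"emd":{"b":54,"doq":80,"hk":56,"wnx":8},"oas":{"bjb":4,"m":22,"pa":7},"z":{"ju":47,"t":27},"zaq":{"h":58,"meq":43,"u":92,"vj":43,"zca":1}},"yrs":{"n":{"bdh":80,"j":48,"ow":44,"uz":32},"pt":{"ib":12,"u":41,"ux":33,"vdn":97}}}
After op 6 (add /kre/emd/wnx 39): {"gt":[[1,23,58,86,74],{"ah":63,"gxj":4,"jb":56,"v":35}],"kre":{"emd":{"b":54,"doq":80,"hk":56,"wnx":39},"oas":{"bjb":4,"m":22,"pa":7},"z":{"ju":47,"t":27},"zaq":{"h":58,"meq":43,"u":92,"vj":43,"zca":1}},"yrs":{"n":{"bdh":80,"j":48,"ow":44,"uz":32},"pt":{"ib":12,"u":41,"ux":33,"vdn":97}}}
After op 7 (replace /yrs/n/j 44): {"gt":[[1,23,58,86,74],{"ah":63,"gxj":4,"jb":56,"v":35}],"kre":{"emd":{"b":54,"doq":80,"hk":56,"wnx":39},"oas":{"bjb":4,"m":22,"pa":7},"z":{"ju":47,"t":27},"zaq":{"h":58,"meq":43,"u":92,"vj":43,"zca":1}},"yrs":{"n":{"bdh":80,"j":44,"ow":44,"uz":32},"pt":{"ib":12,"u":41,"ux":33,"vdn":97}}}
After op 8 (replace /gt/1 51): {"gt":[[1,23,58,86,74],51],"kre":{"emd":{"b":54,"doq":80,"hk":56,"wnx":39},"oas":{"bjb":4,"m":22,"pa":7},"z":{"ju":47,"t":27},"zaq":{"h":58,"meq":43,"u":92,"vj":43,"zca":1}},"yrs":{"n":{"bdh":80,"j":44,"ow":44,"uz":32},"pt":{"ib":12,"u":41,"ux":33,"vdn":97}}}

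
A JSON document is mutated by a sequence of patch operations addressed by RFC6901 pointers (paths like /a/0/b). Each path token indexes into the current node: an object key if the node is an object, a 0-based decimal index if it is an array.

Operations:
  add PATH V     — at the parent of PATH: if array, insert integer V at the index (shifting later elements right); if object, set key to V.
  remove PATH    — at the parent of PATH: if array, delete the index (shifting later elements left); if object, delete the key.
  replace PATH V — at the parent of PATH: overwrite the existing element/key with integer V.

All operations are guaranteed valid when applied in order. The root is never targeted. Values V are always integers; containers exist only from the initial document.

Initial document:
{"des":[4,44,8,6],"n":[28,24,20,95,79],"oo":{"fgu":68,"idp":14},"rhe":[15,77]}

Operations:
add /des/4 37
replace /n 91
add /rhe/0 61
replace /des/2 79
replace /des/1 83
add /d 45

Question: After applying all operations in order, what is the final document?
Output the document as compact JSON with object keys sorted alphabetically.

Answer: {"d":45,"des":[4,83,79,6,37],"n":91,"oo":{"fgu":68,"idp":14},"rhe":[61,15,77]}

Derivation:
After op 1 (add /des/4 37): {"des":[4,44,8,6,37],"n":[28,24,20,95,79],"oo":{"fgu":68,"idp":14},"rhe":[15,77]}
After op 2 (replace /n 91): {"des":[4,44,8,6,37],"n":91,"oo":{"fgu":68,"idp":14},"rhe":[15,77]}
After op 3 (add /rhe/0 61): {"des":[4,44,8,6,37],"n":91,"oo":{"fgu":68,"idp":14},"rhe":[61,15,77]}
After op 4 (replace /des/2 79): {"des":[4,44,79,6,37],"n":91,"oo":{"fgu":68,"idp":14},"rhe":[61,15,77]}
After op 5 (replace /des/1 83): {"des":[4,83,79,6,37],"n":91,"oo":{"fgu":68,"idp":14},"rhe":[61,15,77]}
After op 6 (add /d 45): {"d":45,"des":[4,83,79,6,37],"n":91,"oo":{"fgu":68,"idp":14},"rhe":[61,15,77]}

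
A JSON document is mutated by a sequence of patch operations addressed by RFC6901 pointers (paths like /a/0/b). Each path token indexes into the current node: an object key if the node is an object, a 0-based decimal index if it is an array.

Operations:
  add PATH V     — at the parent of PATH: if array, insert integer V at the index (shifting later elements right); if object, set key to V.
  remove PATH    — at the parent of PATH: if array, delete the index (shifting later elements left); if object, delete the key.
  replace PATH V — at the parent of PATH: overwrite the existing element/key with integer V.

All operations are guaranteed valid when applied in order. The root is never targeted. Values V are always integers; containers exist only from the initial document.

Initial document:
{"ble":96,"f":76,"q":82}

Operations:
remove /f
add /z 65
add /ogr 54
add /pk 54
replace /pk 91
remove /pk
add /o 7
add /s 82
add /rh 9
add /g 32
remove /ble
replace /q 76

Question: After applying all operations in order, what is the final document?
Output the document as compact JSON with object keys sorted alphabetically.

After op 1 (remove /f): {"ble":96,"q":82}
After op 2 (add /z 65): {"ble":96,"q":82,"z":65}
After op 3 (add /ogr 54): {"ble":96,"ogr":54,"q":82,"z":65}
After op 4 (add /pk 54): {"ble":96,"ogr":54,"pk":54,"q":82,"z":65}
After op 5 (replace /pk 91): {"ble":96,"ogr":54,"pk":91,"q":82,"z":65}
After op 6 (remove /pk): {"ble":96,"ogr":54,"q":82,"z":65}
After op 7 (add /o 7): {"ble":96,"o":7,"ogr":54,"q":82,"z":65}
After op 8 (add /s 82): {"ble":96,"o":7,"ogr":54,"q":82,"s":82,"z":65}
After op 9 (add /rh 9): {"ble":96,"o":7,"ogr":54,"q":82,"rh":9,"s":82,"z":65}
After op 10 (add /g 32): {"ble":96,"g":32,"o":7,"ogr":54,"q":82,"rh":9,"s":82,"z":65}
After op 11 (remove /ble): {"g":32,"o":7,"ogr":54,"q":82,"rh":9,"s":82,"z":65}
After op 12 (replace /q 76): {"g":32,"o":7,"ogr":54,"q":76,"rh":9,"s":82,"z":65}

Answer: {"g":32,"o":7,"ogr":54,"q":76,"rh":9,"s":82,"z":65}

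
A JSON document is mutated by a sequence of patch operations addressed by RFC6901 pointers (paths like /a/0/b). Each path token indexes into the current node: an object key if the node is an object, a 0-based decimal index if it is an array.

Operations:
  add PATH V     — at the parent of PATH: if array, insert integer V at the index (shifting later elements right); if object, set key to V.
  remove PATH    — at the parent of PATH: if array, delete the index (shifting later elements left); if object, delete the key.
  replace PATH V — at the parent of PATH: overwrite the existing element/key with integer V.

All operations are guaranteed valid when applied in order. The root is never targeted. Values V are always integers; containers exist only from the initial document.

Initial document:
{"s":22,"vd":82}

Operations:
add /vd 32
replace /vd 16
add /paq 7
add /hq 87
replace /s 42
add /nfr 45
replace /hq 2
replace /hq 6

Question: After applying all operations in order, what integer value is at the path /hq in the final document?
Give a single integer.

Answer: 6

Derivation:
After op 1 (add /vd 32): {"s":22,"vd":32}
After op 2 (replace /vd 16): {"s":22,"vd":16}
After op 3 (add /paq 7): {"paq":7,"s":22,"vd":16}
After op 4 (add /hq 87): {"hq":87,"paq":7,"s":22,"vd":16}
After op 5 (replace /s 42): {"hq":87,"paq":7,"s":42,"vd":16}
After op 6 (add /nfr 45): {"hq":87,"nfr":45,"paq":7,"s":42,"vd":16}
After op 7 (replace /hq 2): {"hq":2,"nfr":45,"paq":7,"s":42,"vd":16}
After op 8 (replace /hq 6): {"hq":6,"nfr":45,"paq":7,"s":42,"vd":16}
Value at /hq: 6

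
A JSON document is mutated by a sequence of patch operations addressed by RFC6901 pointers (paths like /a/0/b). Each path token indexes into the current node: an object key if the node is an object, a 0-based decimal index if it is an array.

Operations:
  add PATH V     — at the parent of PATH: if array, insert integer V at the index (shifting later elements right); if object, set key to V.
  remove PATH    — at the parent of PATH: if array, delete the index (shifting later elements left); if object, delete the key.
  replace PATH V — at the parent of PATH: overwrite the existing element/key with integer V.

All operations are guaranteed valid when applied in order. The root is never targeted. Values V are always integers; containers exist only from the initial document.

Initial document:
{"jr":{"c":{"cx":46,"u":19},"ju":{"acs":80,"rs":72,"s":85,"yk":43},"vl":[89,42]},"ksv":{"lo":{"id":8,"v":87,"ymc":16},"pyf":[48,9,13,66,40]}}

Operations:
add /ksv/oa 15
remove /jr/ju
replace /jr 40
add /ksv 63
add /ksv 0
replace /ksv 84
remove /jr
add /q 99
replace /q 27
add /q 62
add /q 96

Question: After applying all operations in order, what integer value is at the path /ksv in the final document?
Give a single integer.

After op 1 (add /ksv/oa 15): {"jr":{"c":{"cx":46,"u":19},"ju":{"acs":80,"rs":72,"s":85,"yk":43},"vl":[89,42]},"ksv":{"lo":{"id":8,"v":87,"ymc":16},"oa":15,"pyf":[48,9,13,66,40]}}
After op 2 (remove /jr/ju): {"jr":{"c":{"cx":46,"u":19},"vl":[89,42]},"ksv":{"lo":{"id":8,"v":87,"ymc":16},"oa":15,"pyf":[48,9,13,66,40]}}
After op 3 (replace /jr 40): {"jr":40,"ksv":{"lo":{"id":8,"v":87,"ymc":16},"oa":15,"pyf":[48,9,13,66,40]}}
After op 4 (add /ksv 63): {"jr":40,"ksv":63}
After op 5 (add /ksv 0): {"jr":40,"ksv":0}
After op 6 (replace /ksv 84): {"jr":40,"ksv":84}
After op 7 (remove /jr): {"ksv":84}
After op 8 (add /q 99): {"ksv":84,"q":99}
After op 9 (replace /q 27): {"ksv":84,"q":27}
After op 10 (add /q 62): {"ksv":84,"q":62}
After op 11 (add /q 96): {"ksv":84,"q":96}
Value at /ksv: 84

Answer: 84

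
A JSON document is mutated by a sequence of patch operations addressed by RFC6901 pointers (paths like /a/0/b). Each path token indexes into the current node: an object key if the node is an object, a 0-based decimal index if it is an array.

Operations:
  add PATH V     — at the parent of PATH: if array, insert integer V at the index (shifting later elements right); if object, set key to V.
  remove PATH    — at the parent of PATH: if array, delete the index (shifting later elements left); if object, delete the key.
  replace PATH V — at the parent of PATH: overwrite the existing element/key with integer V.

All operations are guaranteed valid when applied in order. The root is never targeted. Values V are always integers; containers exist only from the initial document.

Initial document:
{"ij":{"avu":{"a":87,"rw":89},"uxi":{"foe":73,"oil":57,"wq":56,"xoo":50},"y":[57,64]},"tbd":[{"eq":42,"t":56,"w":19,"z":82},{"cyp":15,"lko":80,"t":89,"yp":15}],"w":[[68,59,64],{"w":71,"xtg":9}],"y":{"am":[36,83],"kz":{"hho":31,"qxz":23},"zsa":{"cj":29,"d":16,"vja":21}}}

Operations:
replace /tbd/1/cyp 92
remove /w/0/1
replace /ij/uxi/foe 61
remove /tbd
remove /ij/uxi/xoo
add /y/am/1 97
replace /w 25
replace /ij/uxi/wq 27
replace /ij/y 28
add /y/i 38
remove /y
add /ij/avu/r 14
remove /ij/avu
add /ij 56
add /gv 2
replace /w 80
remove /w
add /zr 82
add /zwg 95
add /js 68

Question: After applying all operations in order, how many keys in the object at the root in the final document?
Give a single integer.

After op 1 (replace /tbd/1/cyp 92): {"ij":{"avu":{"a":87,"rw":89},"uxi":{"foe":73,"oil":57,"wq":56,"xoo":50},"y":[57,64]},"tbd":[{"eq":42,"t":56,"w":19,"z":82},{"cyp":92,"lko":80,"t":89,"yp":15}],"w":[[68,59,64],{"w":71,"xtg":9}],"y":{"am":[36,83],"kz":{"hho":31,"qxz":23},"zsa":{"cj":29,"d":16,"vja":21}}}
After op 2 (remove /w/0/1): {"ij":{"avu":{"a":87,"rw":89},"uxi":{"foe":73,"oil":57,"wq":56,"xoo":50},"y":[57,64]},"tbd":[{"eq":42,"t":56,"w":19,"z":82},{"cyp":92,"lko":80,"t":89,"yp":15}],"w":[[68,64],{"w":71,"xtg":9}],"y":{"am":[36,83],"kz":{"hho":31,"qxz":23},"zsa":{"cj":29,"d":16,"vja":21}}}
After op 3 (replace /ij/uxi/foe 61): {"ij":{"avu":{"a":87,"rw":89},"uxi":{"foe":61,"oil":57,"wq":56,"xoo":50},"y":[57,64]},"tbd":[{"eq":42,"t":56,"w":19,"z":82},{"cyp":92,"lko":80,"t":89,"yp":15}],"w":[[68,64],{"w":71,"xtg":9}],"y":{"am":[36,83],"kz":{"hho":31,"qxz":23},"zsa":{"cj":29,"d":16,"vja":21}}}
After op 4 (remove /tbd): {"ij":{"avu":{"a":87,"rw":89},"uxi":{"foe":61,"oil":57,"wq":56,"xoo":50},"y":[57,64]},"w":[[68,64],{"w":71,"xtg":9}],"y":{"am":[36,83],"kz":{"hho":31,"qxz":23},"zsa":{"cj":29,"d":16,"vja":21}}}
After op 5 (remove /ij/uxi/xoo): {"ij":{"avu":{"a":87,"rw":89},"uxi":{"foe":61,"oil":57,"wq":56},"y":[57,64]},"w":[[68,64],{"w":71,"xtg":9}],"y":{"am":[36,83],"kz":{"hho":31,"qxz":23},"zsa":{"cj":29,"d":16,"vja":21}}}
After op 6 (add /y/am/1 97): {"ij":{"avu":{"a":87,"rw":89},"uxi":{"foe":61,"oil":57,"wq":56},"y":[57,64]},"w":[[68,64],{"w":71,"xtg":9}],"y":{"am":[36,97,83],"kz":{"hho":31,"qxz":23},"zsa":{"cj":29,"d":16,"vja":21}}}
After op 7 (replace /w 25): {"ij":{"avu":{"a":87,"rw":89},"uxi":{"foe":61,"oil":57,"wq":56},"y":[57,64]},"w":25,"y":{"am":[36,97,83],"kz":{"hho":31,"qxz":23},"zsa":{"cj":29,"d":16,"vja":21}}}
After op 8 (replace /ij/uxi/wq 27): {"ij":{"avu":{"a":87,"rw":89},"uxi":{"foe":61,"oil":57,"wq":27},"y":[57,64]},"w":25,"y":{"am":[36,97,83],"kz":{"hho":31,"qxz":23},"zsa":{"cj":29,"d":16,"vja":21}}}
After op 9 (replace /ij/y 28): {"ij":{"avu":{"a":87,"rw":89},"uxi":{"foe":61,"oil":57,"wq":27},"y":28},"w":25,"y":{"am":[36,97,83],"kz":{"hho":31,"qxz":23},"zsa":{"cj":29,"d":16,"vja":21}}}
After op 10 (add /y/i 38): {"ij":{"avu":{"a":87,"rw":89},"uxi":{"foe":61,"oil":57,"wq":27},"y":28},"w":25,"y":{"am":[36,97,83],"i":38,"kz":{"hho":31,"qxz":23},"zsa":{"cj":29,"d":16,"vja":21}}}
After op 11 (remove /y): {"ij":{"avu":{"a":87,"rw":89},"uxi":{"foe":61,"oil":57,"wq":27},"y":28},"w":25}
After op 12 (add /ij/avu/r 14): {"ij":{"avu":{"a":87,"r":14,"rw":89},"uxi":{"foe":61,"oil":57,"wq":27},"y":28},"w":25}
After op 13 (remove /ij/avu): {"ij":{"uxi":{"foe":61,"oil":57,"wq":27},"y":28},"w":25}
After op 14 (add /ij 56): {"ij":56,"w":25}
After op 15 (add /gv 2): {"gv":2,"ij":56,"w":25}
After op 16 (replace /w 80): {"gv":2,"ij":56,"w":80}
After op 17 (remove /w): {"gv":2,"ij":56}
After op 18 (add /zr 82): {"gv":2,"ij":56,"zr":82}
After op 19 (add /zwg 95): {"gv":2,"ij":56,"zr":82,"zwg":95}
After op 20 (add /js 68): {"gv":2,"ij":56,"js":68,"zr":82,"zwg":95}
Size at the root: 5

Answer: 5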